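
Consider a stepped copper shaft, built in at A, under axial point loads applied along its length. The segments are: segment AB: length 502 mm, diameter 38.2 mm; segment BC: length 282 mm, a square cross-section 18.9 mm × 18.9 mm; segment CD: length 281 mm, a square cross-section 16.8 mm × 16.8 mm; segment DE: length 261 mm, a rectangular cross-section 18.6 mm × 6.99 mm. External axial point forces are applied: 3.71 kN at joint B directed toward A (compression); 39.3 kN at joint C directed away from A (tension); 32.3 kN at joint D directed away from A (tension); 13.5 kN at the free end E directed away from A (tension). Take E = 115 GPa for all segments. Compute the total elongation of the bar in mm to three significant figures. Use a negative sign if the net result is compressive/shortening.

1.53 mm

Internal axial forces (sectioning from the free end, tension +): N_DE = 13.5 kN, N_CD = 45.8 kN, N_BC = 85.1 kN, N_AB = 81.39 kN.
A_AB = 1146 mm².
A_BC = 357.2 mm².
A_CD = 282.2 mm².
A_DE = 130 mm².
δ_AB = 81390·502/(1146·115000) = 0.31 mm
δ_BC = 85100·282/(357.2·115000) = 0.5842 mm
δ_CD = 45800·281/(282.2·115000) = 0.3965 mm
δ_DE = 13500·261/(130·115000) = 0.2357 mm
δ = Σδ_i = 1.526 mm.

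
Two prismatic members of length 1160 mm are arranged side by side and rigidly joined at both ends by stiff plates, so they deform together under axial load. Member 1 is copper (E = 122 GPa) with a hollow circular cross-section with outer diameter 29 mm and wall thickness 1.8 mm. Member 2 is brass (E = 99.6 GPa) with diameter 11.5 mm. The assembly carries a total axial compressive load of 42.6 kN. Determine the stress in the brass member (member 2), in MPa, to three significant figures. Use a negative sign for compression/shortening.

A_1 = 153.8 mm².
A_2 = 103.9 mm².
Equal strain + equilibrium ⇒ each member carries load in proportion to AE: A₁E₁ = 18770000 N, A₂E₂ = 10350000 N, ΣAE = 29110000 N.
σ₂ = P·E₂/ΣAE = -42600·99600/29110000 = -145.8 MPa.

-146 MPa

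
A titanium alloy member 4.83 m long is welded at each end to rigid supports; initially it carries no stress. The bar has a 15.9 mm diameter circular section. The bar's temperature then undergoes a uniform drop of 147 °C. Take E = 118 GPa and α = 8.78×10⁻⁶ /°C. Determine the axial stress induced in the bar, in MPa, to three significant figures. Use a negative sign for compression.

152 MPa

Free thermal expansion αLΔT = 8.78e-6 · 4830 · -147 = -6.234 mm.
The walls impose strain ε = −(-6.234)/4830 = 1.2907e-03; σ = Eε = 118000 · 1.2907e-03 = 152.3 MPa.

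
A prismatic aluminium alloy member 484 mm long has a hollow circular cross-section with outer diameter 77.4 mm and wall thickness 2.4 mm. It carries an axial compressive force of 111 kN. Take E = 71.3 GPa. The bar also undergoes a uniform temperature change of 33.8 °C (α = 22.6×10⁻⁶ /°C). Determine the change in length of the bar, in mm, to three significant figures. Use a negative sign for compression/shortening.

A = 565.5 mm².
δ_mech = NL/(AE) = -111000·484/(565.5·71300) = -1.332 mm.
δ_thermal = αLΔT = 22.6e-6·484·33.8 = 0.3697 mm.
δ = δ_mech + δ_thermal = -0.9627 mm.

-0.963 mm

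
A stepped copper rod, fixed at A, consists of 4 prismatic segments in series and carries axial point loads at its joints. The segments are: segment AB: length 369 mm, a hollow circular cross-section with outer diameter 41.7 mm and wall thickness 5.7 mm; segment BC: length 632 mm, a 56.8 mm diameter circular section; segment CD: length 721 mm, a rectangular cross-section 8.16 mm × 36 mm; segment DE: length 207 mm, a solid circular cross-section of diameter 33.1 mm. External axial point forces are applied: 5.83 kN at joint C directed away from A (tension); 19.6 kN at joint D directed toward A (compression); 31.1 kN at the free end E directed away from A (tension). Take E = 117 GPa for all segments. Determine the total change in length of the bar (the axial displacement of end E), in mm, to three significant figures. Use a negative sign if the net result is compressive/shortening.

Internal axial forces (sectioning from the free end, tension +): N_DE = 31.1 kN, N_CD = 11.5 kN, N_BC = 17.33 kN, N_AB = 17.33 kN.
A_AB = 644.7 mm².
A_BC = 2534 mm².
A_CD = 293.8 mm².
A_DE = 860.5 mm².
δ_AB = 17330·369/(644.7·117000) = 0.08478 mm
δ_BC = 17330·632/(2534·117000) = 0.03694 mm
δ_CD = 11500·721/(293.8·117000) = 0.2412 mm
δ_DE = 31100·207/(860.5·117000) = 0.06394 mm
δ = Σδ_i = 0.4269 mm.

0.427 mm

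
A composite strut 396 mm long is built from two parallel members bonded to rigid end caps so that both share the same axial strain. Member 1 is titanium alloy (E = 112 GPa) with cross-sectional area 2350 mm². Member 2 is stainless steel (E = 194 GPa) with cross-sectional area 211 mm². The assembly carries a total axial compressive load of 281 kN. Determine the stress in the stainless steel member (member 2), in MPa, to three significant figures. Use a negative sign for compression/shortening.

-179 MPa

Equal strain + equilibrium ⇒ each member carries load in proportion to AE: A₁E₁ = 263200000 N, A₂E₂ = 40930000 N, ΣAE = 304100000 N.
σ₂ = P·E₂/ΣAE = -281000·194000/304100000 = -179.2 MPa.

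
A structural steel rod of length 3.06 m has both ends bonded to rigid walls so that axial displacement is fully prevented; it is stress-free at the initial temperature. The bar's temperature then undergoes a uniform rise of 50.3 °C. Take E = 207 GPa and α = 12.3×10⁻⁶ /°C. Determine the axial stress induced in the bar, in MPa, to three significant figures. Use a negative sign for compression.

Free thermal expansion αLΔT = 12.3e-6 · 3060 · 50.3 = 1.893 mm.
The walls impose strain ε = −(1.893)/3060 = -6.1869e-04; σ = Eε = 207000 · -6.1869e-04 = -128.1 MPa.

-128 MPa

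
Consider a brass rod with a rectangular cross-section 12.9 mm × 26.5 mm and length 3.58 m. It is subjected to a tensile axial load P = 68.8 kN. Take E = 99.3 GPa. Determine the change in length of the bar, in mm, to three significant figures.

A = 341.9 mm².
δ_mech = NL/(AE) = 68800·3580/(341.9·99300) = 7.256 mm.

7.26 mm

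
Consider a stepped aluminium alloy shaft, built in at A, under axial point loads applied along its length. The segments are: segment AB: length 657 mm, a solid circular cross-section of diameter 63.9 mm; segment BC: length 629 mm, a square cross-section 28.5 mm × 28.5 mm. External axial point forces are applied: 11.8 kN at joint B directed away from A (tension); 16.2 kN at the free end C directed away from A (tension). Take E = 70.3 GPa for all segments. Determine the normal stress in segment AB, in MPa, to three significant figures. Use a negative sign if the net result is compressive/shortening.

8.73 MPa

Internal axial forces (sectioning from the free end, tension +): N_BC = 16.2 kN, N_AB = 28 kN.
A_AB = 3207 mm².
σ_AB = N_AB/A_AB = 28000/3207 = 8.731 MPa.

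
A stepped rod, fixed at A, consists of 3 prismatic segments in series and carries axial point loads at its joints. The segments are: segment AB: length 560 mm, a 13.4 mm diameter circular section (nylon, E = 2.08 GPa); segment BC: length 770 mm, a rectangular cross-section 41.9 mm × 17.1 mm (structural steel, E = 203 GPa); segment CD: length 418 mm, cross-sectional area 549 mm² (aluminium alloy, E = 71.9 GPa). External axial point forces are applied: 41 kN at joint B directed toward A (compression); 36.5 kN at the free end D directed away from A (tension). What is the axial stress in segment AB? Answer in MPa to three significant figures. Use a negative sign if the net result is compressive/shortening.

Internal axial forces (sectioning from the free end, tension +): N_CD = 36.5 kN, N_BC = 36.5 kN, N_AB = -4.5 kN.
A_AB = 141 mm².
σ_AB = N_AB/A_AB = -4500/141 = -31.91 MPa.

-31.9 MPa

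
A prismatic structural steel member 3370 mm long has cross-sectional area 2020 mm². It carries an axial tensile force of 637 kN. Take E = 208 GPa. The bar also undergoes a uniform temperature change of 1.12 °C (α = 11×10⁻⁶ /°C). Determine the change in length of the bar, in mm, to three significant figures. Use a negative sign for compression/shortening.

5.15 mm

δ_mech = NL/(AE) = 637000·3370/(2020·208000) = 5.109 mm.
δ_thermal = αLΔT = 11e-6·3370·1.12 = 0.04152 mm.
δ = δ_mech + δ_thermal = 5.151 mm.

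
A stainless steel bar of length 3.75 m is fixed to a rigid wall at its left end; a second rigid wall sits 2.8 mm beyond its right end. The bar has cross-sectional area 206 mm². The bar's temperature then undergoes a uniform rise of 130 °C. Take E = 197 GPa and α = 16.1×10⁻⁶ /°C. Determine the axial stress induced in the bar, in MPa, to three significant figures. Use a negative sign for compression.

-265 MPa

Free thermal expansion αLΔT = 16.1e-6 · 3750 · 130 = 7.849 mm.
The walls engage after the gap closes; constrained expansion = 7.849 − 2.8 = 5.049 mm.
The walls impose strain ε = −(5.049)/3750 = -1.3463e-03; σ = Eε = 197000 · -1.3463e-03 = -265.2 MPa.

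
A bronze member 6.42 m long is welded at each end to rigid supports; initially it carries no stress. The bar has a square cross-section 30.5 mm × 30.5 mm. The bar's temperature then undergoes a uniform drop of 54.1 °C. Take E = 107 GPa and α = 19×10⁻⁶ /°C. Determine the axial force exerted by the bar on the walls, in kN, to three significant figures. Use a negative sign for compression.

Free thermal expansion αLΔT = 19e-6 · 6420 · -54.1 = -6.599 mm.
The walls impose strain ε = −(-6.599)/6420 = 1.0279e-03; σ = Eε = 107000 · 1.0279e-03 = 110 MPa.
Wall reaction R = σ·A = 110·930.2 = 102300 N = 102.3 kN.

102 kN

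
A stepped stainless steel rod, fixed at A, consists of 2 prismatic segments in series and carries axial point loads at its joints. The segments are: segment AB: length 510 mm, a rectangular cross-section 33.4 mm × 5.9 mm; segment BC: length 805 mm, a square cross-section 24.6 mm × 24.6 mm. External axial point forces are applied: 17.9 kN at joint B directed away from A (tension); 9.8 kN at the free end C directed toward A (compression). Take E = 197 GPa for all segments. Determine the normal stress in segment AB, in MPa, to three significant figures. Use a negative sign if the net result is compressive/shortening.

Internal axial forces (sectioning from the free end, tension +): N_BC = -9.8 kN, N_AB = 8.1 kN.
A_AB = 197.1 mm².
σ_AB = N_AB/A_AB = 8100/197.1 = 41.1 MPa.

41.1 MPa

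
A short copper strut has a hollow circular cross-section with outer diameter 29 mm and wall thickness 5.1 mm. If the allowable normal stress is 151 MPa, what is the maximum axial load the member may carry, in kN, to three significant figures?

57.8 kN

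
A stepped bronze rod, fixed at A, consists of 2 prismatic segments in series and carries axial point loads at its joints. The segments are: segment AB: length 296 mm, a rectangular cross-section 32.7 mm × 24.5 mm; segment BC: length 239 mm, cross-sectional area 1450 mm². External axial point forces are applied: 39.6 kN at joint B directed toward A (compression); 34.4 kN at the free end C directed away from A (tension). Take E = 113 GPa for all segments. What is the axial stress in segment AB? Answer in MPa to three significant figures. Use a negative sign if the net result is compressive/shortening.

-6.49 MPa

Internal axial forces (sectioning from the free end, tension +): N_BC = 34.4 kN, N_AB = -5.2 kN.
A_AB = 801.2 mm².
σ_AB = N_AB/A_AB = -5200/801.2 = -6.491 MPa.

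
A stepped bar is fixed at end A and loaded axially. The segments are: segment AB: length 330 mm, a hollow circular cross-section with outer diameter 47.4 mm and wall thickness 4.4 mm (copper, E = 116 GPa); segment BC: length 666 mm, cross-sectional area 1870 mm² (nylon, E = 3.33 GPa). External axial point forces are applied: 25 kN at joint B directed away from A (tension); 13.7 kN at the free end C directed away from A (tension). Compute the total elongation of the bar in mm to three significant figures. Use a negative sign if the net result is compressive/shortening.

1.65 mm

Internal axial forces (sectioning from the free end, tension +): N_BC = 13.7 kN, N_AB = 38.7 kN.
A_AB = 594.4 mm².
δ_AB = 38700·330/(594.4·116000) = 0.1852 mm
δ_BC = 13700·666/(1870·3330) = 1.465 mm
δ = Σδ_i = 1.65 mm.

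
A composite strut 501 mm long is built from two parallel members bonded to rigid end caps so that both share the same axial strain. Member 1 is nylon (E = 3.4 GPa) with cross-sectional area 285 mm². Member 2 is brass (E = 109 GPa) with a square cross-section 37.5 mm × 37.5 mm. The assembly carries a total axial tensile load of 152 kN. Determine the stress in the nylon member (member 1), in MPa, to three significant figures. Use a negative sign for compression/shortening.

A_2 = 1406 mm².
Equal strain + equilibrium ⇒ each member carries load in proportion to AE: A₁E₁ = 969000 N, A₂E₂ = 153300000 N, ΣAE = 154300000 N.
σ₁ = P·E₁/ΣAE = 152000·3400/154300000 = 3.35 MPa.

3.35 MPa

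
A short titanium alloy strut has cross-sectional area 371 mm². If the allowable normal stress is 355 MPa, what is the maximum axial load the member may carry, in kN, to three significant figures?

P_max = σ_allow · A = 355 · 371 = 131700 N = 131.7 kN.

132 kN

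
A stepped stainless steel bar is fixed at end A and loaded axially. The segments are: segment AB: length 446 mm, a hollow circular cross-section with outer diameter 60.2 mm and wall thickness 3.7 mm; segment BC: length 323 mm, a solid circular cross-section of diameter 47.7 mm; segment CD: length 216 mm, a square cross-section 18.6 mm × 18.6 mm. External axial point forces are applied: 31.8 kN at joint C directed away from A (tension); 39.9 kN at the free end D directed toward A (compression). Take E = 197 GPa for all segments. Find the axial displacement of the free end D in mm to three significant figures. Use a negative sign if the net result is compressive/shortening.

-0.162 mm

Internal axial forces (sectioning from the free end, tension +): N_CD = -39.9 kN, N_BC = -8.1 kN, N_AB = -8.1 kN.
A_AB = 656.7 mm².
A_BC = 1787 mm².
A_CD = 346 mm².
δ_AB = -8100·446/(656.7·197000) = -0.02792 mm
δ_BC = -8100·323/(1787·197000) = -0.007432 mm
δ_CD = -39900·216/(346·197000) = -0.1265 mm
δ = Σδ_i = -0.1618 mm.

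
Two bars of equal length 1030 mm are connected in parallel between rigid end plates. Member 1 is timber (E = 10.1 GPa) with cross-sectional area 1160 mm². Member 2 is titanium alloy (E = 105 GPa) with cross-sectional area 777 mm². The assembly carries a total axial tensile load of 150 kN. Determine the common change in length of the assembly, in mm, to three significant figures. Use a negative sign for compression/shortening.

1.66 mm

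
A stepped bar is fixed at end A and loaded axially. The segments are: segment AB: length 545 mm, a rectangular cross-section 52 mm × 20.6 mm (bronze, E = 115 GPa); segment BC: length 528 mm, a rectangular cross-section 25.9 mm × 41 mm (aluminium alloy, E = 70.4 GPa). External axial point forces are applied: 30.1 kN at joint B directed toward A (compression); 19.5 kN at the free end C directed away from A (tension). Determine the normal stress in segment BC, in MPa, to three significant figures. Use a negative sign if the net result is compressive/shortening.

18.4 MPa

Internal axial forces (sectioning from the free end, tension +): N_BC = 19.5 kN, N_AB = -10.6 kN.
A_BC = 1062 mm².
σ_BC = N_BC/A_BC = 19500/1062 = 18.36 MPa.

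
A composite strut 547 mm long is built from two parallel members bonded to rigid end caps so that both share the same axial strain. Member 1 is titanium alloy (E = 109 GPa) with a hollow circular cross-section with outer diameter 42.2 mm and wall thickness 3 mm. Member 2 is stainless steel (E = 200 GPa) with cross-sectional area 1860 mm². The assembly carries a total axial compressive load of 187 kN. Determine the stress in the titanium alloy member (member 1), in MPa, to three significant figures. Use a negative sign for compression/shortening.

A_1 = 369.5 mm².
Equal strain + equilibrium ⇒ each member carries load in proportion to AE: A₁E₁ = 40270000 N, A₂E₂ = 372000000 N, ΣAE = 412300000 N.
σ₁ = P·E₁/ΣAE = -187000·109000/412300000 = -49.44 MPa.

-49.4 MPa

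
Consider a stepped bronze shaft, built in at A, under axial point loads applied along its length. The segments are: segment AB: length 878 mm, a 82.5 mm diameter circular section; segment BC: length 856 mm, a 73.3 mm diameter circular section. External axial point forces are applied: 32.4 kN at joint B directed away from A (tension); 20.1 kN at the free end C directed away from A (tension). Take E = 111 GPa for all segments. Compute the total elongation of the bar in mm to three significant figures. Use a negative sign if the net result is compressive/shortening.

0.114 mm

Internal axial forces (sectioning from the free end, tension +): N_BC = 20.1 kN, N_AB = 52.5 kN.
A_AB = 5346 mm².
A_BC = 4220 mm².
δ_AB = 52500·878/(5346·111000) = 0.07768 mm
δ_BC = 20100·856/(4220·111000) = 0.03673 mm
δ = Σδ_i = 0.1144 mm.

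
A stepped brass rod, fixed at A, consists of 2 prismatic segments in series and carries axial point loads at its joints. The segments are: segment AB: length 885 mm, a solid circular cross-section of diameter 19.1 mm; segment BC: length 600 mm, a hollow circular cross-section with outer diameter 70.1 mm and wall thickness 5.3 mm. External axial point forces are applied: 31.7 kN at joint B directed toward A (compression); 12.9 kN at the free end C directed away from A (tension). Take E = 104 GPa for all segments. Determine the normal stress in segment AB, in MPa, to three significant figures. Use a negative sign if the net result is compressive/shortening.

-65.6 MPa

Internal axial forces (sectioning from the free end, tension +): N_BC = 12.9 kN, N_AB = -18.8 kN.
A_AB = 286.5 mm².
σ_AB = N_AB/A_AB = -18800/286.5 = -65.61 MPa.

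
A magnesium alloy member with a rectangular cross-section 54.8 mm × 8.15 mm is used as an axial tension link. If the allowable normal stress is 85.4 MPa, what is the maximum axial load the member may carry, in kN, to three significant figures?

38.1 kN

A = 446.6 mm².
P_max = σ_allow · A = 85.4 · 446.6 = 38140 N = 38.14 kN.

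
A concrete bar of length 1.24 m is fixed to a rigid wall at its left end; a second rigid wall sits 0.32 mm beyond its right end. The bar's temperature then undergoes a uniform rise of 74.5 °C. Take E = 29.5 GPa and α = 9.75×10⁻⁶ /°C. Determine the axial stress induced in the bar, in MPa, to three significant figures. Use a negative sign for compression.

Free thermal expansion αLΔT = 9.75e-6 · 1240 · 74.5 = 0.9007 mm.
The walls engage after the gap closes; constrained expansion = 0.9007 − 0.32 = 0.5807 mm.
The walls impose strain ε = −(0.5807)/1240 = -4.6831e-04; σ = Eε = 29500 · -4.6831e-04 = -13.82 MPa.

-13.8 MPa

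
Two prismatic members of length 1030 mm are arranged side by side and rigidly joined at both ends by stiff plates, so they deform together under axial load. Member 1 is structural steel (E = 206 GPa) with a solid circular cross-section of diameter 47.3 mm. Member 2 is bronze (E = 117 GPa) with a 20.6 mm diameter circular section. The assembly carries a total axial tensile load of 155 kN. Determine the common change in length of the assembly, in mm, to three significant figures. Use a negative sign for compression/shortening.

0.398 mm

A_1 = 1757 mm².
A_2 = 333.3 mm².
Equal strain + equilibrium ⇒ each member carries load in proportion to AE: A₁E₁ = 362000000 N, A₂E₂ = 39000000 N, ΣAE = 401000000 N.
δ = PL/ΣAE = 155000·1030/401000000 = 0.3982 mm.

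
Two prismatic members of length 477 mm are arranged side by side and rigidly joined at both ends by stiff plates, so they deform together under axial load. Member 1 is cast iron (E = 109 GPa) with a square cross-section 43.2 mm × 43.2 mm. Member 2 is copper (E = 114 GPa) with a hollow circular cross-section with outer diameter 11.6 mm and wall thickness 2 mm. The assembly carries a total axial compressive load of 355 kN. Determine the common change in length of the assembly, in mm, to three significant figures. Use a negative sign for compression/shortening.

-0.805 mm

A_1 = 1866 mm².
A_2 = 60.32 mm².
Equal strain + equilibrium ⇒ each member carries load in proportion to AE: A₁E₁ = 203400000 N, A₂E₂ = 6876000 N, ΣAE = 210300000 N.
δ = PL/ΣAE = -355000·477/210300000 = -0.8052 mm.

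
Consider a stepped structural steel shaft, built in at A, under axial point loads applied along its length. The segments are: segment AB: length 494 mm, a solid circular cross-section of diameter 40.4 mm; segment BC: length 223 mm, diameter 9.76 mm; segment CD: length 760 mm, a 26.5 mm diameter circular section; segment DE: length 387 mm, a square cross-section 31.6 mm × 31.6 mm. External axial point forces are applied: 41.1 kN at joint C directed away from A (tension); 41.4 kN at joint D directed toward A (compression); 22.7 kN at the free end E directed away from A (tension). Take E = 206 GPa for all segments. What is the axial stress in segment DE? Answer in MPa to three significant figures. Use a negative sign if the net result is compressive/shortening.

22.7 MPa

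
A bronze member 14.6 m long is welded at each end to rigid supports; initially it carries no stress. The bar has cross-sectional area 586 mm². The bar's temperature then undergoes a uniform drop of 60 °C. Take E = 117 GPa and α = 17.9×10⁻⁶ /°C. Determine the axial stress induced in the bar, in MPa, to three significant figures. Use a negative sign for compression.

126 MPa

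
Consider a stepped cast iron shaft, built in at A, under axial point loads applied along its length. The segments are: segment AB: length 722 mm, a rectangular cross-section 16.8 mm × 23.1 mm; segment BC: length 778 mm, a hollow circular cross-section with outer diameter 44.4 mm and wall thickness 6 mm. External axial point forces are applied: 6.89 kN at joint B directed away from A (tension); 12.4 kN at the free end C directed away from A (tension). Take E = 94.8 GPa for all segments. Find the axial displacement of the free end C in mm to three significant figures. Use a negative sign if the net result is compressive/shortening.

0.519 mm

Internal axial forces (sectioning from the free end, tension +): N_BC = 12.4 kN, N_AB = 19.29 kN.
A_AB = 388.1 mm².
A_BC = 723.8 mm².
δ_AB = 19290·722/(388.1·94800) = 0.3786 mm
δ_BC = 12400·778/(723.8·94800) = 0.1406 mm
δ = Σδ_i = 0.5192 mm.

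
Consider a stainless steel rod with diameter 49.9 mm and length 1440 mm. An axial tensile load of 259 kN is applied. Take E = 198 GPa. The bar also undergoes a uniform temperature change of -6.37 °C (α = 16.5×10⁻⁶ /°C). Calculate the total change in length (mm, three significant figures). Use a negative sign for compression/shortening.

0.812 mm

A = 1956 mm².
δ_mech = NL/(AE) = 259000·1440/(1956·198000) = 0.9632 mm.
δ_thermal = αLΔT = 16.5e-6·1440·-6.37 = -0.1514 mm.
δ = δ_mech + δ_thermal = 0.8118 mm.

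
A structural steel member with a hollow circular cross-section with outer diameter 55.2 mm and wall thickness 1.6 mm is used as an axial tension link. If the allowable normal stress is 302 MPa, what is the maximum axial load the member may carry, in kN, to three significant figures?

A = 269.4 mm².
P_max = σ_allow · A = 302 · 269.4 = 81370 N = 81.37 kN.

81.4 kN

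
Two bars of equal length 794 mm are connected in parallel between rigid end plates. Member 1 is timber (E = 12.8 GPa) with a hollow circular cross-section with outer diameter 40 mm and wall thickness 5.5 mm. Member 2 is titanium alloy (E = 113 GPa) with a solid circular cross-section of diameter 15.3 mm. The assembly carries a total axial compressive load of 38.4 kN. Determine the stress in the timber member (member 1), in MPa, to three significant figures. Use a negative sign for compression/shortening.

-17.3 MPa

A_1 = 596.1 mm².
A_2 = 183.9 mm².
Equal strain + equilibrium ⇒ each member carries load in proportion to AE: A₁E₁ = 7630000 N, A₂E₂ = 20780000 N, ΣAE = 28410000 N.
σ₁ = P·E₁/ΣAE = -38400·12800/28410000 = -17.3 MPa.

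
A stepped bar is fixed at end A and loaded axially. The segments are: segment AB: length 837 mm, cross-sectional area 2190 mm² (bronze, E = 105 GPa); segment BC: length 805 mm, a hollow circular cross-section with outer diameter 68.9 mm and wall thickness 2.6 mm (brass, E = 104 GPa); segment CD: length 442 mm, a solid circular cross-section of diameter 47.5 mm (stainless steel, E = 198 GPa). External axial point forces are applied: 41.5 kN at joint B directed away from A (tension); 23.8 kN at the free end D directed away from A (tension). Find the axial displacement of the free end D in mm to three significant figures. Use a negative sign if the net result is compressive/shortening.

Internal axial forces (sectioning from the free end, tension +): N_CD = 23.8 kN, N_BC = 23.8 kN, N_AB = 65.3 kN.
A_BC = 541.5 mm².
A_CD = 1772 mm².
δ_AB = 65300·837/(2190·105000) = 0.2377 mm
δ_BC = 23800·805/(541.5·104000) = 0.3402 mm
δ_CD = 23800·442/(1772·198000) = 0.02998 mm
δ = Σδ_i = 0.6078 mm.

0.608 mm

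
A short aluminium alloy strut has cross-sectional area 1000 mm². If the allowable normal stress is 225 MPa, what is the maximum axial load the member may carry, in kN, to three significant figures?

P_max = σ_allow · A = 225 · 1000 = 225000 N = 225 kN.

225 kN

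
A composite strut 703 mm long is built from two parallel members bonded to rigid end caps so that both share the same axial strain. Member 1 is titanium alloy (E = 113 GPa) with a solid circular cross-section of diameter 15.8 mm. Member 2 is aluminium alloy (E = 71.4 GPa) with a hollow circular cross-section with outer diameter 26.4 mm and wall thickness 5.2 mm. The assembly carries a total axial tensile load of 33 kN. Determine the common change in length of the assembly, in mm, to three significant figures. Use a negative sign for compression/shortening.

A_1 = 196.1 mm².
A_2 = 346.3 mm².
Equal strain + equilibrium ⇒ each member carries load in proportion to AE: A₁E₁ = 22160000 N, A₂E₂ = 24730000 N, ΣAE = 46880000 N.
δ = PL/ΣAE = 33000·703/46880000 = 0.4948 mm.

0.495 mm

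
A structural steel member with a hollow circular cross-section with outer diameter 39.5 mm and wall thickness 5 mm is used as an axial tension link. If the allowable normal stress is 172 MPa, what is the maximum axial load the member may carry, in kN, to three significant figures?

A = 541.9 mm².
P_max = σ_allow · A = 172 · 541.9 = 93210 N = 93.21 kN.

93.2 kN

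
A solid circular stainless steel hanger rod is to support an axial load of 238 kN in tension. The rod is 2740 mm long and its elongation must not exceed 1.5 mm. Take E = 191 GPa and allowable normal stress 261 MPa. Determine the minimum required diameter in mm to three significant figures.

Required area A ≥ P/σ_allow = 238000/261 = 911.9 mm².
For a solid circular section, d ≥ √(4A/π) = 34.07 mm.
Elongation limit: A ≥ PL/(Eδ_allow) = 238000·2740/(191000·1.5) = 2276 mm² ⇒ d ≥ 53.83 mm.
The elongation limit governs.

53.8 mm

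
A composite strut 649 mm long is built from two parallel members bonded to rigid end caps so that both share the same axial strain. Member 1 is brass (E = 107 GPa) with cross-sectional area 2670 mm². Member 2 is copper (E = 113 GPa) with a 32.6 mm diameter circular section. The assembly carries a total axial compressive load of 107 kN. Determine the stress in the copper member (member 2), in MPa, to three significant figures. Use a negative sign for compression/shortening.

-31.8 MPa

A_2 = 834.7 mm².
Equal strain + equilibrium ⇒ each member carries load in proportion to AE: A₁E₁ = 285700000 N, A₂E₂ = 94320000 N, ΣAE = 380000000 N.
σ₂ = P·E₂/ΣAE = -107000·113000/380000000 = -31.82 MPa.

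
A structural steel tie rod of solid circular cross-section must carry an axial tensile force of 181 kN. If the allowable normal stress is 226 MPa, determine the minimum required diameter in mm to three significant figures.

31.9 mm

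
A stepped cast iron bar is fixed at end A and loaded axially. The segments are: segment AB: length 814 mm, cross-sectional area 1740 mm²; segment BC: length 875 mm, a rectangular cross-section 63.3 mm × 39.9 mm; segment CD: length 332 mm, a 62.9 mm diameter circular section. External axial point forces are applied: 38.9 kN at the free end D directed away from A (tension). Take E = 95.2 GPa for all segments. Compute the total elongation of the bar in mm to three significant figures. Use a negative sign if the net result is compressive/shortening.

Internal axial forces (sectioning from the free end, tension +): N_CD = 38.9 kN, N_BC = 38.9 kN, N_AB = 38.9 kN.
A_BC = 2526 mm².
A_CD = 3107 mm².
δ_AB = 38900·814/(1740·95200) = 0.1912 mm
δ_BC = 38900·875/(2526·95200) = 0.1416 mm
δ_CD = 38900·332/(3107·95200) = 0.04366 mm
δ = Σδ_i = 0.3764 mm.

0.376 mm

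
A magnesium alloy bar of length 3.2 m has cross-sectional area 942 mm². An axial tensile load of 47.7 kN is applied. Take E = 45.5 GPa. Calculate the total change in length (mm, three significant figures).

3.56 mm

δ_mech = NL/(AE) = 47700·3200/(942·45500) = 3.561 mm.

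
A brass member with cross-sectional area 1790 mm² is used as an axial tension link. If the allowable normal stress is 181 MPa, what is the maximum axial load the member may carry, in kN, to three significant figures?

324 kN

P_max = σ_allow · A = 181 · 1790 = 324000 N = 324 kN.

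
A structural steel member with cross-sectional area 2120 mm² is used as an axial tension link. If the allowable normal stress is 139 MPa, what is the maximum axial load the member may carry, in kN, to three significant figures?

295 kN

P_max = σ_allow · A = 139 · 2120 = 294700 N = 294.7 kN.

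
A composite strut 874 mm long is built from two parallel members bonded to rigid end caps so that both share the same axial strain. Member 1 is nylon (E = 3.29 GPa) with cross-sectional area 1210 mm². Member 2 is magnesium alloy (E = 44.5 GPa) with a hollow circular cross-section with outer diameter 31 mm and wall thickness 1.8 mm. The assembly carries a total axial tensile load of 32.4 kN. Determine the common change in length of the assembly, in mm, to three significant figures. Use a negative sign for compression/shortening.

A_2 = 165.1 mm².
Equal strain + equilibrium ⇒ each member carries load in proportion to AE: A₁E₁ = 3981000 N, A₂E₂ = 7348000 N, ΣAE = 11330000 N.
δ = PL/ΣAE = 32400·874/11330000 = 2.5 mm.

2.50 mm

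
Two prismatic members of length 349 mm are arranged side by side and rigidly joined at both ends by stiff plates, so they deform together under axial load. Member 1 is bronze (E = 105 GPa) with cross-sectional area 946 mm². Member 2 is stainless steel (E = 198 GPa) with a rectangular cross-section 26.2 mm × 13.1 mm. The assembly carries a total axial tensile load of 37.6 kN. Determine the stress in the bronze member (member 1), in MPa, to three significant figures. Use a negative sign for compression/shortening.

A_2 = 343.2 mm².
Equal strain + equilibrium ⇒ each member carries load in proportion to AE: A₁E₁ = 99330000 N, A₂E₂ = 67960000 N, ΣAE = 167300000 N.
σ₁ = P·E₁/ΣAE = 37600·105000/167300000 = 23.6 MPa.

23.6 MPa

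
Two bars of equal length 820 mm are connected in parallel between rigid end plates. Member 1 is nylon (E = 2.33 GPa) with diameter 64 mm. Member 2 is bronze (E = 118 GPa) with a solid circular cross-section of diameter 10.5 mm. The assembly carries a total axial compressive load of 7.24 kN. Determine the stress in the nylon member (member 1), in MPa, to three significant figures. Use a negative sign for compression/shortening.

-0.952 MPa

A_1 = 3217 mm².
A_2 = 86.59 mm².
Equal strain + equilibrium ⇒ each member carries load in proportion to AE: A₁E₁ = 7496000 N, A₂E₂ = 10220000 N, ΣAE = 17710000 N.
σ₁ = P·E₁/ΣAE = -7240·2330/17710000 = -0.9524 MPa.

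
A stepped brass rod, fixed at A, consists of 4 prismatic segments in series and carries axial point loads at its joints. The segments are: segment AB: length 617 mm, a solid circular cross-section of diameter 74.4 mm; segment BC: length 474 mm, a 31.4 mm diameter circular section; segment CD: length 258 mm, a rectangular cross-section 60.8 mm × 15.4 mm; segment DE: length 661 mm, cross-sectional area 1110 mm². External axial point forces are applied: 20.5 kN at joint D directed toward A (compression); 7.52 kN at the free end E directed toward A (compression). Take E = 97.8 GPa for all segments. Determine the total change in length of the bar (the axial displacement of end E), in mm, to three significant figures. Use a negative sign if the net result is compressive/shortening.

-0.341 mm

Internal axial forces (sectioning from the free end, tension +): N_DE = -7.52 kN, N_CD = -28.02 kN, N_BC = -28.02 kN, N_AB = -28.02 kN.
A_AB = 4347 mm².
A_BC = 774.4 mm².
A_CD = 936.3 mm².
δ_AB = -28020·617/(4347·97800) = -0.04066 mm
δ_BC = -28020·474/(774.4·97800) = -0.1754 mm
δ_CD = -28020·258/(936.3·97800) = -0.07895 mm
δ_DE = -7520·661/(1110·97800) = -0.04579 mm
δ = Σδ_i = -0.3408 mm.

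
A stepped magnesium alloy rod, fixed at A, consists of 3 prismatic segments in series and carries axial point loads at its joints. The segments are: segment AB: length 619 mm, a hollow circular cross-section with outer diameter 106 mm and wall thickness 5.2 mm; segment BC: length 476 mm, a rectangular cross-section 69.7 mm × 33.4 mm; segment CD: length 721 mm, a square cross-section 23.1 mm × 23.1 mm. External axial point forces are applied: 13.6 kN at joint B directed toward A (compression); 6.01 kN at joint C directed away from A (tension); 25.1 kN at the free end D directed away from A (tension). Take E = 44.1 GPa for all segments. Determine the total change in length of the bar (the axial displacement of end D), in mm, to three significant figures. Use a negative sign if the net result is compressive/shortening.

Internal axial forces (sectioning from the free end, tension +): N_CD = 25.1 kN, N_BC = 31.11 kN, N_AB = 17.51 kN.
A_AB = 1647 mm².
A_BC = 2328 mm².
A_CD = 533.6 mm².
δ_AB = 17510·619/(1647·44100) = 0.1493 mm
δ_BC = 31110·476/(2328·44100) = 0.1442 mm
δ_CD = 25100·721/(533.6·44100) = 0.769 mm
δ = Σδ_i = 1.063 mm.

1.06 mm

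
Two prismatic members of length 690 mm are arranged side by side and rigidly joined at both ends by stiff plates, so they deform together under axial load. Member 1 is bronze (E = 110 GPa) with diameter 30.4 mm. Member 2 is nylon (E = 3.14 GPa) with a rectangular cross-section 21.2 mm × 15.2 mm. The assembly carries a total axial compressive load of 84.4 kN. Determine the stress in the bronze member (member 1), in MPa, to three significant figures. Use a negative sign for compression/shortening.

A_1 = 725.8 mm².
A_2 = 322.2 mm².
Equal strain + equilibrium ⇒ each member carries load in proportion to AE: A₁E₁ = 79840000 N, A₂E₂ = 1012000 N, ΣAE = 80850000 N.
σ₁ = P·E₁/ΣAE = -84400·110000/80850000 = -114.8 MPa.

-115 MPa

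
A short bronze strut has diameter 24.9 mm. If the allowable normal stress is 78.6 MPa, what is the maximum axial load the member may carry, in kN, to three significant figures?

38.3 kN

A = 487 mm².
P_max = σ_allow · A = 78.6 · 487 = 38270 N = 38.27 kN.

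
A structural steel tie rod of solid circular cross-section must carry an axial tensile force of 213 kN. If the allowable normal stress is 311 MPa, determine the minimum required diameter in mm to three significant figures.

29.5 mm

Required area A ≥ P/σ_allow = 213000/311 = 684.9 mm².
For a solid circular section, d ≥ √(4A/π) = 29.53 mm.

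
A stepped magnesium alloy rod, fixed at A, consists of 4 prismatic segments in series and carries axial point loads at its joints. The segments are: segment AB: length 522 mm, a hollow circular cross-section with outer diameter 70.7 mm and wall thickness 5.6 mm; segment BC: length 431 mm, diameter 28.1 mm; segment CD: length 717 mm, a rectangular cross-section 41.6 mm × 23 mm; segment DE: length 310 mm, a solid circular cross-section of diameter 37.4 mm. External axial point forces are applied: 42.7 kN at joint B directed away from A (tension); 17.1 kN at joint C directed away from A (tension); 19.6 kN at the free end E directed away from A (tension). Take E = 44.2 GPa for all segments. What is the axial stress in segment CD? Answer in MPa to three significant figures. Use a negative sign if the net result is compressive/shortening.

20.5 MPa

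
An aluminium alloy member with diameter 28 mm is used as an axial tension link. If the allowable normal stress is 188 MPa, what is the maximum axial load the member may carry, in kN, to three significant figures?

116 kN

A = 615.8 mm².
P_max = σ_allow · A = 188 · 615.8 = 115800 N = 115.8 kN.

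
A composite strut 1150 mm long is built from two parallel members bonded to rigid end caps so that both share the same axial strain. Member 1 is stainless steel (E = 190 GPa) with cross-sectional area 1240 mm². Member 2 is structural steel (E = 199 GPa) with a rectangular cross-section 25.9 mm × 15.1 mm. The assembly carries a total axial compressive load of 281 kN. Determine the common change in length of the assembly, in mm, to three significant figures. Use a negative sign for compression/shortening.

-1.03 mm

A_2 = 391.1 mm².
Equal strain + equilibrium ⇒ each member carries load in proportion to AE: A₁E₁ = 235600000 N, A₂E₂ = 77830000 N, ΣAE = 313400000 N.
δ = PL/ΣAE = -281000·1150/313400000 = -1.031 mm.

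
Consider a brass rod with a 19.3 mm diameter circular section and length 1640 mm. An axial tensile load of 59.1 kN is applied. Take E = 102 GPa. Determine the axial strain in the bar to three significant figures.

A = 292.6 mm².
σ = N/A = 202 MPa; ε = σ/E = 202/102000 = 1.981e-03.

0.00198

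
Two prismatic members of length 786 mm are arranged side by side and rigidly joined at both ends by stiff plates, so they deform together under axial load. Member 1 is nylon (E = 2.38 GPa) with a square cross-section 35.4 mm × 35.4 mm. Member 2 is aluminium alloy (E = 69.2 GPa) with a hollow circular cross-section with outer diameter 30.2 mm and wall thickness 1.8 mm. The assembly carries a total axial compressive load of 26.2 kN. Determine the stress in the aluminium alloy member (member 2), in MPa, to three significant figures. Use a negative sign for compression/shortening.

-129 MPa

A_1 = 1253 mm².
A_2 = 160.6 mm².
Equal strain + equilibrium ⇒ each member carries load in proportion to AE: A₁E₁ = 2983000 N, A₂E₂ = 11110000 N, ΣAE = 14100000 N.
σ₂ = P·E₂/ΣAE = -26200·69200/14100000 = -128.6 MPa.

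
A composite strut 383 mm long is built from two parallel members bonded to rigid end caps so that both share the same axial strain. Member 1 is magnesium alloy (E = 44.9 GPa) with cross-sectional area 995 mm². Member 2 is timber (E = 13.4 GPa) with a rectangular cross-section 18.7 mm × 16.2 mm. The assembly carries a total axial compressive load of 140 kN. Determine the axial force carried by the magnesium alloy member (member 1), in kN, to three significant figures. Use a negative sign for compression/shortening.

A_2 = 302.9 mm².
Equal strain + equilibrium ⇒ each member carries load in proportion to AE: A₁E₁ = 44680000 N, A₂E₂ = 4059000 N, ΣAE = 48730000 N.
F₁ = P·A₁E₁/ΣAE = -140000·44680000/48730000 = -128300 N.

-128 kN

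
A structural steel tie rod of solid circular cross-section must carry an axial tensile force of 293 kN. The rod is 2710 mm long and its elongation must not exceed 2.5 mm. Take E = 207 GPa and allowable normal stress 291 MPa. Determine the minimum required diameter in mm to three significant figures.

Required area A ≥ P/σ_allow = 293000/291 = 1007 mm².
For a solid circular section, d ≥ √(4A/π) = 35.8 mm.
Elongation limit: A ≥ PL/(Eδ_allow) = 293000·2710/(207000·2.5) = 1534 mm² ⇒ d ≥ 44.2 mm.
The elongation limit governs.

44.2 mm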